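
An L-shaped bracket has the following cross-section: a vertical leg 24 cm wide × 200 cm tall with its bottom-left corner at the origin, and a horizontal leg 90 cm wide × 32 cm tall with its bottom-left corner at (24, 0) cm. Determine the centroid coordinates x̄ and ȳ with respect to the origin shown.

x̄ = 33.38 cm, ȳ = 68.50 cm

vertical leg: A = 24 × 200 = 4800.00, centroid at (12.00, 100.00).
horizontal leg: A = 90 × 32 = 2880.00, centroid at (69.00, 16.00).
ΣA = 7680.00 cm²
ΣAx̄ = (4800.00)(12.00) + (2880.00)(69.00) = 256320.00 cm³
ΣAȳ = (4800.00)(100.00) + (2880.00)(16.00) = 526080.00 cm³
x̄ = 256320.00 / 7680.00 = 33.38 cm
ȳ = 526080.00 / 7680.00 = 68.50 cm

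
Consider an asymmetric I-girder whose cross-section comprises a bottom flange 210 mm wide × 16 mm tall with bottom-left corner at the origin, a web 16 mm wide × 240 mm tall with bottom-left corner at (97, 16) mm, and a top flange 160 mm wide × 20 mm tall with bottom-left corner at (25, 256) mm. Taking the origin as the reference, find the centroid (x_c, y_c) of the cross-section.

x_c = 105.00 mm, y_c = 134.65 mm

Part | A | x̄ᵢ | ȳᵢ | A·x̄ᵢ | A·ȳᵢ
bottom flange | 3360.00 | 105.00 | 8.00 | 352800.00 | 26880.00
web | 3840.00 | 105.00 | 136.00 | 403200.00 | 522240.00
top flange | 3200.00 | 105.00 | 266.00 | 336000.00 | 851200.00
Σ | 10400.00 |  |  | 1092000.00 | 1400320.00
x_c = 1092000.00 / 10400.00 = 105.00 mm
y_c = 1400320.00 / 10400.00 = 134.65 mm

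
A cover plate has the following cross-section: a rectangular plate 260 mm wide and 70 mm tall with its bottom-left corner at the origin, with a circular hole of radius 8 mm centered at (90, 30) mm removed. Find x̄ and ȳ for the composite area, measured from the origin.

plate: A = 260 × 70 = 18200.00, centroid at (130.00, 35.00).
hole: A = −π·8² = -201.06, centroid at (90.00, 30.00).
ΣA = 17998.94 mm², ΣAx̄ = 2347904.43 mm³, ΣAȳ = 630968.14 mm³.
x̄ = 2347904.43/17998.94 = 130.45 mm; ȳ = 630968.14/17998.94 = 35.06 mm.

x̄ = 130.45 mm, ȳ = 35.06 mm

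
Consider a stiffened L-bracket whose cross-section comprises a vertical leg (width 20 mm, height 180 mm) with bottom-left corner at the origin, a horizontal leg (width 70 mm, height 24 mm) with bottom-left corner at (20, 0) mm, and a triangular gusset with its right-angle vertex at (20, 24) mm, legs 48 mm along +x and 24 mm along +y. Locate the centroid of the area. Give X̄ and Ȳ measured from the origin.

vertical leg: A = 20 × 180 = 3600.00, centroid at (10.00, 90.00).
horizontal leg: A = 70 × 24 = 1680.00, centroid at (55.00, 12.00).
gusset: A = ½·48·24 = 576.00, centroid at (36.00, 32.00).
ΣA = 5856.00 mm²
ΣAX̄ = (3600.00)(10.00) + (1680.00)(55.00) + (576.00)(36.00) = 149136.00 mm³
ΣAȲ = (3600.00)(90.00) + (1680.00)(12.00) + (576.00)(32.00) = 362592.00 mm³
X̄ = 149136.00 / 5856.00 = 25.47 mm
Ȳ = 362592.00 / 5856.00 = 61.92 mm

X̄ = 25.47 mm, Ȳ = 61.92 mm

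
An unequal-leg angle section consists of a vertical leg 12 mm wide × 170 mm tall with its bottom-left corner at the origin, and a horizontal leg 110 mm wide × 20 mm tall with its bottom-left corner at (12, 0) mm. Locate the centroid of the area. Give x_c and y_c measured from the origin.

Part | A | x̄ᵢ | ȳᵢ | A·x̄ᵢ | A·ȳᵢ
vertical leg | 2040.00 | 6.00 | 85.00 | 12240.00 | 173400.00
horizontal leg | 2200.00 | 67.00 | 10.00 | 147400.00 | 22000.00
Σ | 4240.00 |  |  | 159640.00 | 195400.00
x_c = 159640.00 / 4240.00 = 37.65 mm
y_c = 195400.00 / 4240.00 = 46.08 mm

x_c = 37.65 mm, y_c = 46.08 mm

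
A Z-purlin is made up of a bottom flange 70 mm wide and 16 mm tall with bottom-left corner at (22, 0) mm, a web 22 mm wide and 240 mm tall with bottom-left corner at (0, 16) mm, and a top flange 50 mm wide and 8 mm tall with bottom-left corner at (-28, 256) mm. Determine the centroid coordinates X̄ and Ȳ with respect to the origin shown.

X̄ = 17.75 mm, Ȳ = 122.21 mm

bottom flange: A = 70 × 16 = 1120.00, centroid at (57.00, 8.00).
web: A = 22 × 240 = 5280.00, centroid at (11.00, 136.00).
top flange: A = 50 × 8 = 400.00, centroid at (-3.00, 260.00).
ΣA = 6800.00 mm², ΣAX̄ = 120720.00 mm³, ΣAȲ = 831040.00 mm³.
X̄ = 120720.00/6800.00 = 17.75 mm; Ȳ = 831040.00/6800.00 = 122.21 mm.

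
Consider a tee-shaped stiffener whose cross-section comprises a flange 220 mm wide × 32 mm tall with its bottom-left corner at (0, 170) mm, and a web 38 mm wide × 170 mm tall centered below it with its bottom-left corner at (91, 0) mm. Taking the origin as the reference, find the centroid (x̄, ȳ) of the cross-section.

Part | A | x̄ᵢ | ȳᵢ | A·x̄ᵢ | A·ȳᵢ
web | 6460.00 | 110.00 | 85.00 | 710600.00 | 549100.00
flange | 7040.00 | 110.00 | 186.00 | 774400.00 | 1309440.00
Σ | 13500.00 |  |  | 1485000.00 | 1858540.00
x̄ = 1485000.00 / 13500.00 = 110.00 mm
ȳ = 1858540.00 / 13500.00 = 137.67 mm

x̄ = 110.00 mm, ȳ = 137.67 mm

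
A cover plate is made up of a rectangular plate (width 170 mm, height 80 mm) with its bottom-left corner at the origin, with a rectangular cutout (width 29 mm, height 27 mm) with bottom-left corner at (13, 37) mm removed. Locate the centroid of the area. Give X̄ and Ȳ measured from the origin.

Part | A | x̄ᵢ | ȳᵢ | A·x̄ᵢ | A·ȳᵢ
plate | 13600.00 | 85.00 | 40.00 | 1156000.00 | 544000.00
hole | -783.00 | 27.50 | 50.50 | -21532.50 | -39541.50
Σ | 12817.00 |  |  | 1134467.50 | 504458.50
X̄ = 1134467.50 / 12817.00 = 88.51 mm
Ȳ = 504458.50 / 12817.00 = 39.36 mm

X̄ = 88.51 mm, Ȳ = 39.36 mm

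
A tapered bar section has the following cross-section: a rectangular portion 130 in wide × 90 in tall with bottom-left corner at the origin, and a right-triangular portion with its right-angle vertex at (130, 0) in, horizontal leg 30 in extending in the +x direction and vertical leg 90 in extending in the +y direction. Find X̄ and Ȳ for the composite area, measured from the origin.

rectangular portion: A = 130 × 90 = 11700.00, centroid at (65.00, 45.00).
triangular portion: A = ½·30·90 = 1350.00, centroid at (140.00, 30.00).
ΣA = 13050.00 in², ΣAX̄ = 949500.00 in³, ΣAȲ = 567000.00 in³.
X̄ = 949500.00/13050.00 = 72.76 in; Ȳ = 567000.00/13050.00 = 43.45 in.

X̄ = 72.76 in, Ȳ = 43.45 in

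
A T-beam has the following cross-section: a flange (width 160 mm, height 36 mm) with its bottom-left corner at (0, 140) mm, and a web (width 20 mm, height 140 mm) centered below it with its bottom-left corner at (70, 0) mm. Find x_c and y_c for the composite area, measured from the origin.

Part | A | x̄ᵢ | ȳᵢ | A·x̄ᵢ | A·ȳᵢ
web | 2800.00 | 80.00 | 70.00 | 224000.00 | 196000.00
flange | 5760.00 | 80.00 | 158.00 | 460800.00 | 910080.00
Σ | 8560.00 |  |  | 684800.00 | 1106080.00
x_c = 684800.00 / 8560.00 = 80.00 mm
y_c = 1106080.00 / 8560.00 = 129.21 mm

x_c = 80.00 mm, y_c = 129.21 mm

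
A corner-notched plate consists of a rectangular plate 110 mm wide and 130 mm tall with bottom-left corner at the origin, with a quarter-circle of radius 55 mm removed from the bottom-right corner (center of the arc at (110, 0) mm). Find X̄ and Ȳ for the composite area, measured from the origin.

X̄ = 48.69 mm, Ȳ = 73.30 mm

plate: A = 110 × 130 = 14300.00, centroid at (55.00, 65.00).
removed quarter-circle: A = −¼π·55² = -2375.83, centroid at (86.66, 23.34).
ΣA = 11924.17 mm²
ΣAX̄ = (14300.00)(55.00) + (-2375.83)(86.66) = 580617.09 mm³
ΣAȲ = (14300.00)(65.00) + (-2375.83)(23.34) = 874041.67 mm³
X̄ = 580617.09 / 11924.17 = 48.69 mm
Ȳ = 874041.67 / 11924.17 = 73.30 mm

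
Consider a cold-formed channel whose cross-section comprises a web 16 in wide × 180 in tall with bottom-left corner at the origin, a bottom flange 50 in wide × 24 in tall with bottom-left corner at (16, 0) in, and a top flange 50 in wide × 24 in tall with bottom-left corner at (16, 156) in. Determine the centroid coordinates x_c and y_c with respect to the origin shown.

x_c = 23.00 in, y_c = 90.00 in

web: A = 16 × 180 = 2880.00, centroid at (8.00, 90.00).
bottom flange: A = 50 × 24 = 1200.00, centroid at (41.00, 12.00).
top flange: A = 50 × 24 = 1200.00, centroid at (41.00, 168.00).
ΣA = 5280.00 in²
ΣAx_c = (2880.00)(8.00) + (1200.00)(41.00) + (1200.00)(41.00) = 121440.00 in³
ΣAy_c = (2880.00)(90.00) + (1200.00)(12.00) + (1200.00)(168.00) = 475200.00 in³
x_c = 121440.00 / 5280.00 = 23.00 in
y_c = 475200.00 / 5280.00 = 90.00 in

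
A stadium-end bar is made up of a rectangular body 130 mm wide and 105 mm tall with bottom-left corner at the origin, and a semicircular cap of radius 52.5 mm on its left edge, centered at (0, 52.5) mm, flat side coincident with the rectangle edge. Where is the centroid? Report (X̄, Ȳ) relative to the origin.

X̄ = 43.98 mm, Ȳ = 52.50 mm

rectangular body: A = 130 × 105 = 13650.00, centroid at (65.00, 52.50).
semicircular end: A = ½π·52.5² = 4329.51, centroid at (-22.28, 52.50).
ΣA = 17979.51 mm², ΣAX̄ = 790781.25 mm³, ΣAȲ = 943924.14 mm³.
X̄ = 790781.25/17979.51 = 43.98 mm; Ȳ = 943924.14/17979.51 = 52.50 mm.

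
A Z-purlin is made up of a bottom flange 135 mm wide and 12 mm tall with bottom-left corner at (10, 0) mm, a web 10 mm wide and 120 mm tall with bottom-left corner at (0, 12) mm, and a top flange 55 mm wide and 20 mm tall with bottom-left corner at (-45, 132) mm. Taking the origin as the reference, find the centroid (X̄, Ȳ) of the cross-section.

bottom flange: A = 135 × 12 = 1620.00, centroid at (77.50, 6.00).
web: A = 10 × 120 = 1200.00, centroid at (5.00, 72.00).
top flange: A = 55 × 20 = 1100.00, centroid at (-17.50, 142.00).
ΣA = 3920.00 mm², ΣAX̄ = 112300.00 mm³, ΣAȲ = 252320.00 mm³.
X̄ = 112300.00/3920.00 = 28.65 mm; Ȳ = 252320.00/3920.00 = 64.37 mm.

X̄ = 28.65 mm, Ȳ = 64.37 mm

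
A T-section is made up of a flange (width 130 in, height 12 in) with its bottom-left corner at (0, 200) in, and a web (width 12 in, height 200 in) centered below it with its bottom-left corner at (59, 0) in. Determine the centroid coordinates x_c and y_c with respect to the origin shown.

x_c = 65.00 in, y_c = 141.76 in

web: A = 12 × 200 = 2400.00, centroid at (65.00, 100.00).
flange: A = 130 × 12 = 1560.00, centroid at (65.00, 206.00).
ΣA = 3960.00 in²
ΣAx_c = (2400.00)(65.00) + (1560.00)(65.00) = 257400.00 in³
ΣAy_c = (2400.00)(100.00) + (1560.00)(206.00) = 561360.00 in³
x_c = 257400.00 / 3960.00 = 65.00 in
y_c = 561360.00 / 3960.00 = 141.76 in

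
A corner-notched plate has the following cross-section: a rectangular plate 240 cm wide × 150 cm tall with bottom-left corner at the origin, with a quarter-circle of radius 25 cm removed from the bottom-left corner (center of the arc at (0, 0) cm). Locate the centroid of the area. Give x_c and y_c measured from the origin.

Part | A | x̄ᵢ | ȳᵢ | A·x̄ᵢ | A·ȳᵢ
plate | 36000.00 | 120.00 | 75.00 | 4320000.00 | 2700000.00
removed quarter-circle | -490.87 | 10.61 | 10.61 | -5208.33 | -5208.33
Σ | 35509.13 |  |  | 4314791.67 | 2694791.67
x_c = 4314791.67 / 35509.13 = 121.51 cm
y_c = 2694791.67 / 35509.13 = 75.89 cm

x_c = 121.51 cm, y_c = 75.89 cm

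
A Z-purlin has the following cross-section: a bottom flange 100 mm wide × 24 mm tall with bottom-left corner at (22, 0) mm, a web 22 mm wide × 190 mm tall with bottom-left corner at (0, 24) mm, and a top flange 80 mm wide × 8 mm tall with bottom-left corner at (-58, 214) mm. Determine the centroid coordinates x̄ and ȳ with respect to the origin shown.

Part | A | x̄ᵢ | ȳᵢ | A·x̄ᵢ | A·ȳᵢ
bottom flange | 2400.00 | 72.00 | 12.00 | 172800.00 | 28800.00
web | 4180.00 | 11.00 | 119.00 | 45980.00 | 497420.00
top flange | 640.00 | -18.00 | 218.00 | -11520.00 | 139520.00
Σ | 7220.00 |  |  | 207260.00 | 665740.00
x̄ = 207260.00 / 7220.00 = 28.71 mm
ȳ = 665740.00 / 7220.00 = 92.21 mm

x̄ = 28.71 mm, ȳ = 92.21 mm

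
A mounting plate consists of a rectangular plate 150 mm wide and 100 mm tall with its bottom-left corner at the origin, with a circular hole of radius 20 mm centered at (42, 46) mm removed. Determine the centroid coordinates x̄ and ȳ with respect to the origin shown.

x̄ = 78.02 mm, ȳ = 50.37 mm

plate: A = 150 × 100 = 15000.00, centroid at (75.00, 50.00).
hole: A = −π·20² = -1256.64, centroid at (42.00, 46.00).
ΣA = 13743.36 mm²
ΣAx̄ = (15000.00)(75.00) + (-1256.64)(42.00) = 1072221.24 mm³
ΣAȳ = (15000.00)(50.00) + (-1256.64)(46.00) = 692194.70 mm³
x̄ = 1072221.24 / 13743.36 = 78.02 mm
ȳ = 692194.70 / 13743.36 = 50.37 mm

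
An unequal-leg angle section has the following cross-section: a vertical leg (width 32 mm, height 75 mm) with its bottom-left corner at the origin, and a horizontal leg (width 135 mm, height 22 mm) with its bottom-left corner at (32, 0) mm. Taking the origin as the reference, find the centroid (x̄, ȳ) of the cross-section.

vertical leg: A = 32 × 75 = 2400.00, centroid at (16.00, 37.50).
horizontal leg: A = 135 × 22 = 2970.00, centroid at (99.50, 11.00).
ΣA = 5370.00 mm²
ΣAx̄ = (2400.00)(16.00) + (2970.00)(99.50) = 333915.00 mm³
ΣAȳ = (2400.00)(37.50) + (2970.00)(11.00) = 122670.00 mm³
x̄ = 333915.00 / 5370.00 = 62.18 mm
ȳ = 122670.00 / 5370.00 = 22.84 mm

x̄ = 62.18 mm, ȳ = 22.84 mm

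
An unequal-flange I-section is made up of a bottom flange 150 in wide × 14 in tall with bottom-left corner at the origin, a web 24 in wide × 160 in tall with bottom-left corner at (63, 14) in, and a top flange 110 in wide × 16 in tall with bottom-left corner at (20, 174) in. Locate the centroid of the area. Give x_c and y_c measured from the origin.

Part | A | x̄ᵢ | ȳᵢ | A·x̄ᵢ | A·ȳᵢ
bottom flange | 2100.00 | 75.00 | 7.00 | 157500.00 | 14700.00
web | 3840.00 | 75.00 | 94.00 | 288000.00 | 360960.00
top flange | 1760.00 | 75.00 | 182.00 | 132000.00 | 320320.00
Σ | 7700.00 |  |  | 577500.00 | 695980.00
x_c = 577500.00 / 7700.00 = 75.00 in
y_c = 695980.00 / 7700.00 = 90.39 in

x_c = 75.00 in, y_c = 90.39 in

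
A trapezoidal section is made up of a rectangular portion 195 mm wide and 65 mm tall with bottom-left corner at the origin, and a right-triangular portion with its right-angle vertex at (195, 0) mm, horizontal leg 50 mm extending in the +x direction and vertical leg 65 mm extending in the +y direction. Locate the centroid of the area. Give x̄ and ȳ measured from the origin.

x̄ = 110.47 mm, ȳ = 31.27 mm

Part | A | x̄ᵢ | ȳᵢ | A·x̄ᵢ | A·ȳᵢ
rectangular portion | 12675.00 | 97.50 | 32.50 | 1235812.50 | 411937.50
triangular portion | 1625.00 | 211.67 | 21.67 | 343958.33 | 35208.33
Σ | 14300.00 |  |  | 1579770.83 | 447145.83
x̄ = 1579770.83 / 14300.00 = 110.47 mm
ȳ = 447145.83 / 14300.00 = 31.27 mm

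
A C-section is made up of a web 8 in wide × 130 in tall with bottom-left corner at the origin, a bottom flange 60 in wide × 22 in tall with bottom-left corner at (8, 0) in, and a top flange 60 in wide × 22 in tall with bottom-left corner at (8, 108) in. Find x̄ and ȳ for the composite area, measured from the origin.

x̄ = 28.39 in, ȳ = 65.00 in

web: A = 8 × 130 = 1040.00, centroid at (4.00, 65.00).
bottom flange: A = 60 × 22 = 1320.00, centroid at (38.00, 11.00).
top flange: A = 60 × 22 = 1320.00, centroid at (38.00, 119.00).
ΣA = 3680.00 in², ΣAx̄ = 104480.00 in³, ΣAȳ = 239200.00 in³.
x̄ = 104480.00/3680.00 = 28.39 in; ȳ = 239200.00/3680.00 = 65.00 in.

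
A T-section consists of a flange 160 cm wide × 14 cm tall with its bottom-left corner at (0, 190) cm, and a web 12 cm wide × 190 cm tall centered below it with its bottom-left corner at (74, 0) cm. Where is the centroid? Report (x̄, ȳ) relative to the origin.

x̄ = 80.00 cm, ȳ = 145.55 cm

web: A = 12 × 190 = 2280.00, centroid at (80.00, 95.00).
flange: A = 160 × 14 = 2240.00, centroid at (80.00, 197.00).
ΣA = 4520.00 cm²
ΣAx̄ = (2280.00)(80.00) + (2240.00)(80.00) = 361600.00 cm³
ΣAȳ = (2280.00)(95.00) + (2240.00)(197.00) = 657880.00 cm³
x̄ = 361600.00 / 4520.00 = 80.00 cm
ȳ = 657880.00 / 4520.00 = 145.55 cm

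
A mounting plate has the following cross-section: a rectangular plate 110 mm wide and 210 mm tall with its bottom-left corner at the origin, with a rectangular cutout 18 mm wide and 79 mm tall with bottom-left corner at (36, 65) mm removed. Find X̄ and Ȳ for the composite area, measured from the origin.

X̄ = 55.66 mm, Ȳ = 105.03 mm

plate: A = 110 × 210 = 23100.00, centroid at (55.00, 105.00).
hole: A = −(18 × 79) = -1422.00, centroid at (45.00, 104.50).
ΣA = 21678.00 mm², ΣAX̄ = 1206510.00 mm³, ΣAȲ = 2276901.00 mm³.
X̄ = 1206510.00/21678.00 = 55.66 mm; Ȳ = 2276901.00/21678.00 = 105.03 mm.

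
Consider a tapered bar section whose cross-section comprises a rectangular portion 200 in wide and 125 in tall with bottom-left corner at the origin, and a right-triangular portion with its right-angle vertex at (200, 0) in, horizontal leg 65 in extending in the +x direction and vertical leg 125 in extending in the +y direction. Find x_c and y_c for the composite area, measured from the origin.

x_c = 117.01 in, y_c = 59.59 in

Part | A | x̄ᵢ | ȳᵢ | A·x̄ᵢ | A·ȳᵢ
rectangular portion | 25000.00 | 100.00 | 62.50 | 2500000.00 | 1562500.00
triangular portion | 4062.50 | 221.67 | 41.67 | 900520.83 | 169270.83
Σ | 29062.50 |  |  | 3400520.83 | 1731770.83
x_c = 3400520.83 / 29062.50 = 117.01 in
y_c = 1731770.83 / 29062.50 = 59.59 in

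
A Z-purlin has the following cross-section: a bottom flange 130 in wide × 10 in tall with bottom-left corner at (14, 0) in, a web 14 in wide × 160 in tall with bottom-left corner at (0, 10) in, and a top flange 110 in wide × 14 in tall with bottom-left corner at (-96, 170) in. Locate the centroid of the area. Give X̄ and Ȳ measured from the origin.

bottom flange: A = 130 × 10 = 1300.00, centroid at (79.00, 5.00).
web: A = 14 × 160 = 2240.00, centroid at (7.00, 90.00).
top flange: A = 110 × 14 = 1540.00, centroid at (-41.00, 177.00).
ΣA = 5080.00 in², ΣAX̄ = 55240.00 in³, ΣAȲ = 480680.00 in³.
X̄ = 55240.00/5080.00 = 10.87 in; Ȳ = 480680.00/5080.00 = 94.62 in.

X̄ = 10.87 in, Ȳ = 94.62 in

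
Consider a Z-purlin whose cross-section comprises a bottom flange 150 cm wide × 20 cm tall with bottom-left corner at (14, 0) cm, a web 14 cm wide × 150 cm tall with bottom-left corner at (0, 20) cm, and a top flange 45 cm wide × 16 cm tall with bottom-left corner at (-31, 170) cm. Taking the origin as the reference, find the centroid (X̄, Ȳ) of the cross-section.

X̄ = 47.35 cm, Ȳ = 61.45 cm

bottom flange: A = 150 × 20 = 3000.00, centroid at (89.00, 10.00).
web: A = 14 × 150 = 2100.00, centroid at (7.00, 95.00).
top flange: A = 45 × 16 = 720.00, centroid at (-8.50, 178.00).
ΣA = 5820.00 cm², ΣAX̄ = 275580.00 cm³, ΣAȲ = 357660.00 cm³.
X̄ = 275580.00/5820.00 = 47.35 cm; Ȳ = 357660.00/5820.00 = 61.45 cm.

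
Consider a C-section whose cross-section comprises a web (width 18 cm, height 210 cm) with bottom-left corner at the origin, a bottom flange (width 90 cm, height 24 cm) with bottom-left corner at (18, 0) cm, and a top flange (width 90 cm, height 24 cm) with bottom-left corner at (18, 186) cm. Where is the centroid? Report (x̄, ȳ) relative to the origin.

x̄ = 37.80 cm, ȳ = 105.00 cm

web: A = 18 × 210 = 3780.00, centroid at (9.00, 105.00).
bottom flange: A = 90 × 24 = 2160.00, centroid at (63.00, 12.00).
top flange: A = 90 × 24 = 2160.00, centroid at (63.00, 198.00).
ΣA = 8100.00 cm²
ΣAx̄ = (3780.00)(9.00) + (2160.00)(63.00) + (2160.00)(63.00) = 306180.00 cm³
ΣAȳ = (3780.00)(105.00) + (2160.00)(12.00) + (2160.00)(198.00) = 850500.00 cm³
x̄ = 306180.00 / 8100.00 = 37.80 cm
ȳ = 850500.00 / 8100.00 = 105.00 cm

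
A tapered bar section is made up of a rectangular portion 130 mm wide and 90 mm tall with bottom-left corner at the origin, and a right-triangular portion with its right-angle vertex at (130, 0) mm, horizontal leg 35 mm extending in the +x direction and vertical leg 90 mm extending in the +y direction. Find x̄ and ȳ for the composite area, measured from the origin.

rectangular portion: A = 130 × 90 = 11700.00, centroid at (65.00, 45.00).
triangular portion: A = ½·35·90 = 1575.00, centroid at (141.67, 30.00).
ΣA = 13275.00 mm², ΣAx̄ = 983625.00 mm³, ΣAȳ = 573750.00 mm³.
x̄ = 983625.00/13275.00 = 74.10 mm; ȳ = 573750.00/13275.00 = 43.22 mm.

x̄ = 74.10 mm, ȳ = 43.22 mm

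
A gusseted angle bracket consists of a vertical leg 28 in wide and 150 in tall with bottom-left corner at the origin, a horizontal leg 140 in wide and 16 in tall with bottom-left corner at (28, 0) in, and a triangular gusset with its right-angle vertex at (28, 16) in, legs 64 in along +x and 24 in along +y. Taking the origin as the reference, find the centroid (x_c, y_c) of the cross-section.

x_c = 43.87 in, y_c = 48.74 in

Part | A | x̄ᵢ | ȳᵢ | A·x̄ᵢ | A·ȳᵢ
vertical leg | 4200.00 | 14.00 | 75.00 | 58800.00 | 315000.00
horizontal leg | 2240.00 | 98.00 | 8.00 | 219520.00 | 17920.00
gusset | 768.00 | 49.33 | 24.00 | 37888.00 | 18432.00
Σ | 7208.00 |  |  | 316208.00 | 351352.00
x_c = 316208.00 / 7208.00 = 43.87 in
y_c = 351352.00 / 7208.00 = 48.74 in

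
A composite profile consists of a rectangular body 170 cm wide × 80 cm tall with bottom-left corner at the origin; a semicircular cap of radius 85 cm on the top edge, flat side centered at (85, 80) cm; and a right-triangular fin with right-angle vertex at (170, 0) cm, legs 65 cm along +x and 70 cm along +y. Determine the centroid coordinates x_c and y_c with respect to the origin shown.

x_c = 93.91 cm, y_c = 70.32 cm

rectangular body: A = 170 × 80 = 13600.00, centroid at (85.00, 40.00).
semicircular top: A = ½π·85² = 11349.00, centroid at (85.00, 116.08).
triangular fin: A = ½·65·70 = 2275.00, centroid at (191.67, 23.33).
ΣA = 27224.00 cm², ΣAx_c = 2556706.96 cm³, ΣAy_c = 1914420.28 cm³.
x_c = 2556706.96/27224.00 = 93.91 cm; y_c = 1914420.28/27224.00 = 70.32 cm.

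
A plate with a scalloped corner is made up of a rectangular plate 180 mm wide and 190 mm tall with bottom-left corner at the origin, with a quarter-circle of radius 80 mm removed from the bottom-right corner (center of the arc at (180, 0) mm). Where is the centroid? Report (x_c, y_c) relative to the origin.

Part | A | x̄ᵢ | ȳᵢ | A·x̄ᵢ | A·ȳᵢ
plate | 34200.00 | 90.00 | 95.00 | 3078000.00 | 3249000.00
removed quarter-circle | -5026.55 | 146.05 | 33.95 | -734112.02 | -170666.67
Σ | 29173.45 |  |  | 2343887.98 | 3078333.33
x_c = 2343887.98 / 29173.45 = 80.34 mm
y_c = 3078333.33 / 29173.45 = 105.52 mm

x_c = 80.34 mm, y_c = 105.52 mm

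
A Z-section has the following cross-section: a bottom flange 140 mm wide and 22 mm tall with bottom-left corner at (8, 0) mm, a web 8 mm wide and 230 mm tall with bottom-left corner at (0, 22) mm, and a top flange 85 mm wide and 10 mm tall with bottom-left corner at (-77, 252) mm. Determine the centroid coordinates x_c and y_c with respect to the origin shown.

bottom flange: A = 140 × 22 = 3080.00, centroid at (78.00, 11.00).
web: A = 8 × 230 = 1840.00, centroid at (4.00, 137.00).
top flange: A = 85 × 10 = 850.00, centroid at (-34.50, 257.00).
ΣA = 5770.00 mm², ΣAx_c = 218275.00 mm³, ΣAy_c = 504410.00 mm³.
x_c = 218275.00/5770.00 = 37.83 mm; y_c = 504410.00/5770.00 = 87.42 mm.

x_c = 37.83 mm, y_c = 87.42 mm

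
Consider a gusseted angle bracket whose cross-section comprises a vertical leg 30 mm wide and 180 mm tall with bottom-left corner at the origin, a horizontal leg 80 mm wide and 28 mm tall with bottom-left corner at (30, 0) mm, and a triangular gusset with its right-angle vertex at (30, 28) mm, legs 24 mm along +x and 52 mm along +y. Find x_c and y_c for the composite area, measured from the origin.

vertical leg: A = 30 × 180 = 5400.00, centroid at (15.00, 90.00).
horizontal leg: A = 80 × 28 = 2240.00, centroid at (70.00, 14.00).
gusset: A = ½·24·52 = 624.00, centroid at (38.00, 45.33).
ΣA = 8264.00 mm², ΣAx_c = 261512.00 mm³, ΣAy_c = 545648.00 mm³.
x_c = 261512.00/8264.00 = 31.64 mm; y_c = 545648.00/8264.00 = 66.03 mm.

x_c = 31.64 mm, y_c = 66.03 mm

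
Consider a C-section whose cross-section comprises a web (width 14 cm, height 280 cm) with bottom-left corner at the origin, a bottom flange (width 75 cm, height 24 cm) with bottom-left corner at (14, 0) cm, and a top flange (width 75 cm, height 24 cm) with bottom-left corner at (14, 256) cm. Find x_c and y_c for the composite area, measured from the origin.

x_c = 28.30 cm, y_c = 140.00 cm

web: A = 14 × 280 = 3920.00, centroid at (7.00, 140.00).
bottom flange: A = 75 × 24 = 1800.00, centroid at (51.50, 12.00).
top flange: A = 75 × 24 = 1800.00, centroid at (51.50, 268.00).
ΣA = 7520.00 cm²
ΣAx_c = (3920.00)(7.00) + (1800.00)(51.50) + (1800.00)(51.50) = 212840.00 cm³
ΣAy_c = (3920.00)(140.00) + (1800.00)(12.00) + (1800.00)(268.00) = 1052800.00 cm³
x_c = 212840.00 / 7520.00 = 28.30 cm
y_c = 1052800.00 / 7520.00 = 140.00 cm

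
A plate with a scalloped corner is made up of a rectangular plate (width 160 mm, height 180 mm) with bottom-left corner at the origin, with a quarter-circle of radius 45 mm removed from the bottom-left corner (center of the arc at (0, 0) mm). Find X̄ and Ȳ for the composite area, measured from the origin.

X̄ = 83.56 mm, Ȳ = 94.14 mm

Part | A | x̄ᵢ | ȳᵢ | A·x̄ᵢ | A·ȳᵢ
plate | 28800.00 | 80.00 | 90.00 | 2304000.00 | 2592000.00
removed quarter-circle | -1590.43 | 19.10 | 19.10 | -30375.00 | -30375.00
Σ | 27209.57 |  |  | 2273625.00 | 2561625.00
X̄ = 2273625.00 / 27209.57 = 83.56 mm
Ȳ = 2561625.00 / 27209.57 = 94.14 mm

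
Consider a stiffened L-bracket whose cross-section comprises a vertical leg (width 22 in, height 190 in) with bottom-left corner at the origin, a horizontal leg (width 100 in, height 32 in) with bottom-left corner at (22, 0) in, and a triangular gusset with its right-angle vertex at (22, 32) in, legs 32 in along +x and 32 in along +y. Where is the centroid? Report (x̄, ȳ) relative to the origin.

x̄ = 37.14 in, ȳ = 59.57 in

vertical leg: A = 22 × 190 = 4180.00, centroid at (11.00, 95.00).
horizontal leg: A = 100 × 32 = 3200.00, centroid at (72.00, 16.00).
gusset: A = ½·32·32 = 512.00, centroid at (32.67, 42.67).
ΣA = 7892.00 in², ΣAx̄ = 293105.33 in³, ΣAȳ = 470145.33 in³.
x̄ = 293105.33/7892.00 = 37.14 in; ȳ = 470145.33/7892.00 = 59.57 in.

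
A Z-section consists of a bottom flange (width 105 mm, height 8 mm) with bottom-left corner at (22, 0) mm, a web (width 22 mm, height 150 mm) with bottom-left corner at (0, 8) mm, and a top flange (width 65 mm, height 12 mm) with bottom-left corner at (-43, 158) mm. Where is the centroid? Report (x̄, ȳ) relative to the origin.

x̄ = 18.43 mm, ȳ = 82.35 mm

bottom flange: A = 105 × 8 = 840.00, centroid at (74.50, 4.00).
web: A = 22 × 150 = 3300.00, centroid at (11.00, 83.00).
top flange: A = 65 × 12 = 780.00, centroid at (-10.50, 164.00).
ΣA = 4920.00 mm², ΣAx̄ = 90690.00 mm³, ΣAȳ = 405180.00 mm³.
x̄ = 90690.00/4920.00 = 18.43 mm; ȳ = 405180.00/4920.00 = 82.35 mm.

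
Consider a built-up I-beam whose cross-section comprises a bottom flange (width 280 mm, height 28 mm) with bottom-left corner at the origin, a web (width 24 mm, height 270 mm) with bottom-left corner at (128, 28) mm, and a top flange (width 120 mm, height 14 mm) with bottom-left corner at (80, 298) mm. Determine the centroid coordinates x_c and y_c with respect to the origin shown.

bottom flange: A = 280 × 28 = 7840.00, centroid at (140.00, 14.00).
web: A = 24 × 270 = 6480.00, centroid at (140.00, 163.00).
top flange: A = 120 × 14 = 1680.00, centroid at (140.00, 305.00).
ΣA = 16000.00 mm²
ΣAx_c = (7840.00)(140.00) + (6480.00)(140.00) + (1680.00)(140.00) = 2240000.00 mm³
ΣAy_c = (7840.00)(14.00) + (6480.00)(163.00) + (1680.00)(305.00) = 1678400.00 mm³
x_c = 2240000.00 / 16000.00 = 140.00 mm
y_c = 1678400.00 / 16000.00 = 104.90 mm

x_c = 140.00 mm, y_c = 104.90 mm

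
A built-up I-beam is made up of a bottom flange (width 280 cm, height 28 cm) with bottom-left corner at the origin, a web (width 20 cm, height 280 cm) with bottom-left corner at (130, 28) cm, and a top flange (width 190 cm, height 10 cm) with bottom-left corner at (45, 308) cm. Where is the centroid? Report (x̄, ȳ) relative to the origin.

x̄ = 140.00 cm, ȳ = 107.25 cm

bottom flange: A = 280 × 28 = 7840.00, centroid at (140.00, 14.00).
web: A = 20 × 280 = 5600.00, centroid at (140.00, 168.00).
top flange: A = 190 × 10 = 1900.00, centroid at (140.00, 313.00).
ΣA = 15340.00 cm², ΣAx̄ = 2147600.00 cm³, ΣAȳ = 1645260.00 cm³.
x̄ = 2147600.00/15340.00 = 140.00 cm; ȳ = 1645260.00/15340.00 = 107.25 cm.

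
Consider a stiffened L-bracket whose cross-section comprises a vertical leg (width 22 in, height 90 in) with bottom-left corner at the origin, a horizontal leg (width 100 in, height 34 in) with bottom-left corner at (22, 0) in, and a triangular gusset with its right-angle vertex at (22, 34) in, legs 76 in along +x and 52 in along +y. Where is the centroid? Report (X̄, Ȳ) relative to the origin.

X̄ = 48.95 in, Ȳ = 33.76 in

vertical leg: A = 22 × 90 = 1980.00, centroid at (11.00, 45.00).
horizontal leg: A = 100 × 34 = 3400.00, centroid at (72.00, 17.00).
gusset: A = ½·76·52 = 1976.00, centroid at (47.33, 51.33).
ΣA = 7356.00 in², ΣAX̄ = 360110.67 in³, ΣAȲ = 248334.67 in³.
X̄ = 360110.67/7356.00 = 48.95 in; Ȳ = 248334.67/7356.00 = 33.76 in.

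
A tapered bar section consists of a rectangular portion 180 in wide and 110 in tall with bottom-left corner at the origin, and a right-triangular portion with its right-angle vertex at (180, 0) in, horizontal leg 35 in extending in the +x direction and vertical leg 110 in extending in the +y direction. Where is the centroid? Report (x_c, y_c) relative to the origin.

x_c = 99.01 in, y_c = 53.38 in

rectangular portion: A = 180 × 110 = 19800.00, centroid at (90.00, 55.00).
triangular portion: A = ½·35·110 = 1925.00, centroid at (191.67, 36.67).
ΣA = 21725.00 in², ΣAx_c = 2150958.33 in³, ΣAy_c = 1159583.33 in³.
x_c = 2150958.33/21725.00 = 99.01 in; y_c = 1159583.33/21725.00 = 53.38 in.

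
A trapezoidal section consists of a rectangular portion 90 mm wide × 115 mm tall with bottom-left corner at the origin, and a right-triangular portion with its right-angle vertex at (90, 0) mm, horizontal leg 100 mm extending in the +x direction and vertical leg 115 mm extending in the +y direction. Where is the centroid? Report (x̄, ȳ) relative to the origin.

rectangular portion: A = 90 × 115 = 10350.00, centroid at (45.00, 57.50).
triangular portion: A = ½·100·115 = 5750.00, centroid at (123.33, 38.33).
ΣA = 16100.00 mm²
ΣAx̄ = (10350.00)(45.00) + (5750.00)(123.33) = 1174916.67 mm³
ΣAȳ = (10350.00)(57.50) + (5750.00)(38.33) = 815541.67 mm³
x̄ = 1174916.67 / 16100.00 = 72.98 mm
ȳ = 815541.67 / 16100.00 = 50.65 mm

x̄ = 72.98 mm, ȳ = 50.65 mm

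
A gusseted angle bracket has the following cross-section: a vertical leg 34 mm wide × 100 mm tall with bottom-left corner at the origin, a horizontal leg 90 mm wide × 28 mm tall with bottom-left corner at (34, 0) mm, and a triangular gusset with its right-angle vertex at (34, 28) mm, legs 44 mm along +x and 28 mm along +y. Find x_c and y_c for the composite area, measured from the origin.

x_c = 43.89 mm, y_c = 34.93 mm

vertical leg: A = 34 × 100 = 3400.00, centroid at (17.00, 50.00).
horizontal leg: A = 90 × 28 = 2520.00, centroid at (79.00, 14.00).
gusset: A = ½·44·28 = 616.00, centroid at (48.67, 37.33).
ΣA = 6536.00 mm², ΣAx_c = 286858.67 mm³, ΣAy_c = 228277.33 mm³.
x_c = 286858.67/6536.00 = 43.89 mm; y_c = 228277.33/6536.00 = 34.93 mm.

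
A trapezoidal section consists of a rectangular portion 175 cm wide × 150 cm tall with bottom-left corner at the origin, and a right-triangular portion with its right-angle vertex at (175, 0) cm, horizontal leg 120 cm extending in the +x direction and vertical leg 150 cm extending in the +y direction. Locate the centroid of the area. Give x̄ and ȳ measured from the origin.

x̄ = 120.05 cm, ȳ = 68.62 cm

rectangular portion: A = 175 × 150 = 26250.00, centroid at (87.50, 75.00).
triangular portion: A = ½·120·150 = 9000.00, centroid at (215.00, 50.00).
ΣA = 35250.00 cm²
ΣAx̄ = (26250.00)(87.50) + (9000.00)(215.00) = 4231875.00 cm³
ΣAȳ = (26250.00)(75.00) + (9000.00)(50.00) = 2418750.00 cm³
x̄ = 4231875.00 / 35250.00 = 120.05 cm
ȳ = 2418750.00 / 35250.00 = 68.62 cm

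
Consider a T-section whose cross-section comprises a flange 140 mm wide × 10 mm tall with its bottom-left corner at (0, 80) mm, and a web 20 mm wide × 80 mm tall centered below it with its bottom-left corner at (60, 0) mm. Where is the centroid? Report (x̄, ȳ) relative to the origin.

x̄ = 70.00 mm, ȳ = 61.00 mm

web: A = 20 × 80 = 1600.00, centroid at (70.00, 40.00).
flange: A = 140 × 10 = 1400.00, centroid at (70.00, 85.00).
ΣA = 3000.00 mm², ΣAx̄ = 210000.00 mm³, ΣAȳ = 183000.00 mm³.
x̄ = 210000.00/3000.00 = 70.00 mm; ȳ = 183000.00/3000.00 = 61.00 mm.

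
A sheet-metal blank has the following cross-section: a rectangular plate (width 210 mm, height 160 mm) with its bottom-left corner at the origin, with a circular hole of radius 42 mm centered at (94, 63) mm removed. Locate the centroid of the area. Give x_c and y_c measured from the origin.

x_c = 107.17 mm, y_c = 83.36 mm

Part | A | x̄ᵢ | ȳᵢ | A·x̄ᵢ | A·ȳᵢ
plate | 33600.00 | 105.00 | 80.00 | 3528000.00 | 2688000.00
hole | -5541.77 | 94.00 | 63.00 | -520926.33 | -349131.47
Σ | 28058.23 |  |  | 3007073.67 | 2338868.53
x_c = 3007073.67 / 28058.23 = 107.17 mm
y_c = 2338868.53 / 28058.23 = 83.36 mm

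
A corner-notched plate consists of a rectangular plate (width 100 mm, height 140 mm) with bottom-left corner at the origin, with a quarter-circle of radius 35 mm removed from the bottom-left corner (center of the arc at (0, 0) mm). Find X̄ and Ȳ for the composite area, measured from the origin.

X̄ = 52.59 mm, Ȳ = 74.07 mm

Part | A | x̄ᵢ | ȳᵢ | A·x̄ᵢ | A·ȳᵢ
plate | 14000.00 | 50.00 | 70.00 | 700000.00 | 980000.00
removed quarter-circle | -962.11 | 14.85 | 14.85 | -14291.67 | -14291.67
Σ | 13037.89 |  |  | 685708.33 | 965708.33
X̄ = 685708.33 / 13037.89 = 52.59 mm
Ȳ = 965708.33 / 13037.89 = 74.07 mm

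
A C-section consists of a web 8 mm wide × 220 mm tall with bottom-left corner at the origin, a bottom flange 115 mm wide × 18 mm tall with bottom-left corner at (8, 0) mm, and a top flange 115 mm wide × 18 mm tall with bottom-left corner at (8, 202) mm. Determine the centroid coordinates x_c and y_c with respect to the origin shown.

x_c = 47.15 mm, y_c = 110.00 mm

Part | A | x̄ᵢ | ȳᵢ | A·x̄ᵢ | A·ȳᵢ
web | 1760.00 | 4.00 | 110.00 | 7040.00 | 193600.00
bottom flange | 2070.00 | 65.50 | 9.00 | 135585.00 | 18630.00
top flange | 2070.00 | 65.50 | 211.00 | 135585.00 | 436770.00
Σ | 5900.00 |  |  | 278210.00 | 649000.00
x_c = 278210.00 / 5900.00 = 47.15 mm
y_c = 649000.00 / 5900.00 = 110.00 mm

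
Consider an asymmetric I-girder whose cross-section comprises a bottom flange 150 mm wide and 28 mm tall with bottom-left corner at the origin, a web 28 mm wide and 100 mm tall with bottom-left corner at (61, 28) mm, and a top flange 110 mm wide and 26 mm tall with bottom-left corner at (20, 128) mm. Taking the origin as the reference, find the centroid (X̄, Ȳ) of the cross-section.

X̄ = 75.00 mm, Ȳ = 69.01 mm

Part | A | x̄ᵢ | ȳᵢ | A·x̄ᵢ | A·ȳᵢ
bottom flange | 4200.00 | 75.00 | 14.00 | 315000.00 | 58800.00
web | 2800.00 | 75.00 | 78.00 | 210000.00 | 218400.00
top flange | 2860.00 | 75.00 | 141.00 | 214500.00 | 403260.00
Σ | 9860.00 |  |  | 739500.00 | 680460.00
X̄ = 739500.00 / 9860.00 = 75.00 mm
Ȳ = 680460.00 / 9860.00 = 69.01 mm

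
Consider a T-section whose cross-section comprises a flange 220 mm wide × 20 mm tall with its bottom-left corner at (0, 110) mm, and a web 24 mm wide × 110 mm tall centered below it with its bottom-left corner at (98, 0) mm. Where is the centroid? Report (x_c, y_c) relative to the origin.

Part | A | x̄ᵢ | ȳᵢ | A·x̄ᵢ | A·ȳᵢ
web | 2640.00 | 110.00 | 55.00 | 290400.00 | 145200.00
flange | 4400.00 | 110.00 | 120.00 | 484000.00 | 528000.00
Σ | 7040.00 |  |  | 774400.00 | 673200.00
x_c = 774400.00 / 7040.00 = 110.00 mm
y_c = 673200.00 / 7040.00 = 95.62 mm

x_c = 110.00 mm, y_c = 95.62 mm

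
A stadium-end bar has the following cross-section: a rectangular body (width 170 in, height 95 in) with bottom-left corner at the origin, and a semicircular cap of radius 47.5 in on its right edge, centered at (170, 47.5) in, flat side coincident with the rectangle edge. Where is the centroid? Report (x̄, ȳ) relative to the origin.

x̄ = 103.92 in, ȳ = 47.50 in

rectangular body: A = 170 × 95 = 16150.00, centroid at (85.00, 47.50).
semicircular end: A = ½π·47.5² = 3544.11, centroid at (190.16, 47.50).
ΣA = 19694.11 in²
ΣAx̄ = (16150.00)(85.00) + (3544.11)(190.16) = 2046696.48 in³
ΣAȳ = (16150.00)(47.50) + (3544.11)(47.50) = 935470.19 in³
x̄ = 2046696.48 / 19694.11 = 103.92 in
ȳ = 935470.19 / 19694.11 = 47.50 in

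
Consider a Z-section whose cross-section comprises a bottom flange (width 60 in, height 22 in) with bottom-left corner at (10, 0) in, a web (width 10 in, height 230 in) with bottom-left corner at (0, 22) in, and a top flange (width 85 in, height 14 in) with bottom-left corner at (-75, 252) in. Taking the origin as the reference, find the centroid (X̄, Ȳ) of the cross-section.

X̄ = 5.33 in, Ȳ = 132.60 in

Part | A | x̄ᵢ | ȳᵢ | A·x̄ᵢ | A·ȳᵢ
bottom flange | 1320.00 | 40.00 | 11.00 | 52800.00 | 14520.00
web | 2300.00 | 5.00 | 137.00 | 11500.00 | 315100.00
top flange | 1190.00 | -32.50 | 259.00 | -38675.00 | 308210.00
Σ | 4810.00 |  |  | 25625.00 | 637830.00
X̄ = 25625.00 / 4810.00 = 5.33 in
Ȳ = 637830.00 / 4810.00 = 132.60 in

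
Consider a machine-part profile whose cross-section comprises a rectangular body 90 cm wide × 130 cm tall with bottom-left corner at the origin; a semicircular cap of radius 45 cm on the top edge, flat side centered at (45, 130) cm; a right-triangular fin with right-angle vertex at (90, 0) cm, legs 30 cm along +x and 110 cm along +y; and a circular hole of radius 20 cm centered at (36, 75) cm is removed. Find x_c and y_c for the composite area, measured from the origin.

rectangular body: A = 90 × 130 = 11700.00, centroid at (45.00, 65.00).
semicircular top: A = ½π·45² = 3180.86, centroid at (45.00, 149.10).
triangular fin: A = ½·30·110 = 1650.00, centroid at (100.00, 36.67).
hole: A = −π·20² = -1256.64, centroid at (36.00, 75.00).
ΣA = 15274.23 cm²
ΣAx_c = (11700.00)(45.00) + (3180.86)(45.00) + (1650.00)(100.00) + (-1256.64)(36.00) = 789399.88 cm³
ΣAy_c = (11700.00)(65.00) + (3180.86)(149.10) + (1650.00)(36.67) + (-1256.64)(75.00) = 1201014.35 cm³
x_c = 789399.88 / 15274.23 = 51.68 cm
y_c = 1201014.35 / 15274.23 = 78.63 cm

x_c = 51.68 cm, y_c = 78.63 cm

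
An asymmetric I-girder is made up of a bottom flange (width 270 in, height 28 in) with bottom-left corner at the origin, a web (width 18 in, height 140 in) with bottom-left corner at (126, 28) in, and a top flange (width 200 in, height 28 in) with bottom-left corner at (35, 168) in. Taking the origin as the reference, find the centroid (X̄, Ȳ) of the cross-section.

X̄ = 135.00 in, Ȳ = 87.50 in

bottom flange: A = 270 × 28 = 7560.00, centroid at (135.00, 14.00).
web: A = 18 × 140 = 2520.00, centroid at (135.00, 98.00).
top flange: A = 200 × 28 = 5600.00, centroid at (135.00, 182.00).
ΣA = 15680.00 in²
ΣAX̄ = (7560.00)(135.00) + (2520.00)(135.00) + (5600.00)(135.00) = 2116800.00 in³
ΣAȲ = (7560.00)(14.00) + (2520.00)(98.00) + (5600.00)(182.00) = 1372000.00 in³
X̄ = 2116800.00 / 15680.00 = 135.00 in
Ȳ = 1372000.00 / 15680.00 = 87.50 in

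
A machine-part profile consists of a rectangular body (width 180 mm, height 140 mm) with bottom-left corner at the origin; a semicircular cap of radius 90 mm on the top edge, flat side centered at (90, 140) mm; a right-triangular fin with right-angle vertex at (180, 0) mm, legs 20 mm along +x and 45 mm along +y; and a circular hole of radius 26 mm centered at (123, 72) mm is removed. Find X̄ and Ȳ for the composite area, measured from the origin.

rectangular body: A = 180 × 140 = 25200.00, centroid at (90.00, 70.00).
semicircular top: A = ½π·90² = 12723.45, centroid at (90.00, 178.20).
triangular fin: A = ½·20·45 = 450.00, centroid at (186.67, 15.00).
hole: A = −π·26² = -2123.72, centroid at (123.00, 72.00).
ΣA = 36249.73 mm²
ΣAX̄ = (25200.00)(90.00) + (12723.45)(90.00) + (450.00)(186.67) + (-2123.72)(123.00) = 3235893.38 mm³
ΣAȲ = (25200.00)(70.00) + (12723.45)(178.20) + (450.00)(15.00) + (-2123.72)(72.00) = 3885125.44 mm³
X̄ = 3235893.38 / 36249.73 = 89.27 mm
Ȳ = 3885125.44 / 36249.73 = 107.18 mm

X̄ = 89.27 mm, Ȳ = 107.18 mm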